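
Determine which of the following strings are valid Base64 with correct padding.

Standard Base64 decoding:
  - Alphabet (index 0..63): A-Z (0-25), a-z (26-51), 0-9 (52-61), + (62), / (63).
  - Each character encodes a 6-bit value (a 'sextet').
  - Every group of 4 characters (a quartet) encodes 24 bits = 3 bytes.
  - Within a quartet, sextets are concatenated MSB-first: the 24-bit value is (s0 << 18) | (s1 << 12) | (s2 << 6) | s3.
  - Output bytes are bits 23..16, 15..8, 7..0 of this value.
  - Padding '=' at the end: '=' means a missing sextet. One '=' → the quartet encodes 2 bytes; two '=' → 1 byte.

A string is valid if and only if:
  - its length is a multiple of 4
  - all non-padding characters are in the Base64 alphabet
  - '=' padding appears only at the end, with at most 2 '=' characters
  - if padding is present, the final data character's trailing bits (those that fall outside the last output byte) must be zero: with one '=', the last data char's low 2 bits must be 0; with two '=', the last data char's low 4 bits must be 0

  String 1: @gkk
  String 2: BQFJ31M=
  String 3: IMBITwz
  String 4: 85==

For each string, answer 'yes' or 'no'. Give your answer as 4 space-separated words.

Answer: no yes no no

Derivation:
String 1: '@gkk' → invalid (bad char(s): ['@'])
String 2: 'BQFJ31M=' → valid
String 3: 'IMBITwz' → invalid (len=7 not mult of 4)
String 4: '85==' → invalid (bad trailing bits)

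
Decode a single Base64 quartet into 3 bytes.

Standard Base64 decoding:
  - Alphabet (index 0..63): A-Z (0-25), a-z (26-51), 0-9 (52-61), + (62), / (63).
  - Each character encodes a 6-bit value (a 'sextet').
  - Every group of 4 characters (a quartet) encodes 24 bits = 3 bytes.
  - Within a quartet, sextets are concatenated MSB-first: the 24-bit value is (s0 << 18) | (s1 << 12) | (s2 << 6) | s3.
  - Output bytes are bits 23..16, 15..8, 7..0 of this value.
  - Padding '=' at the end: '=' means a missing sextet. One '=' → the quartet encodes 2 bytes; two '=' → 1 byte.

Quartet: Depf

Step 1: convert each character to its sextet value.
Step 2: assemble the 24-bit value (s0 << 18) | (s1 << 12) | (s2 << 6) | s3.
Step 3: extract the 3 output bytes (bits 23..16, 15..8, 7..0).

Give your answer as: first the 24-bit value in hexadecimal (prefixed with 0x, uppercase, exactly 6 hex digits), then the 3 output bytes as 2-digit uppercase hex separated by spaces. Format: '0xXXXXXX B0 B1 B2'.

Sextets: D=3, e=30, p=41, f=31
24-bit: (3<<18) | (30<<12) | (41<<6) | 31
      = 0x0C0000 | 0x01E000 | 0x000A40 | 0x00001F
      = 0x0DEA5F
Bytes: (v>>16)&0xFF=0D, (v>>8)&0xFF=EA, v&0xFF=5F

Answer: 0x0DEA5F 0D EA 5F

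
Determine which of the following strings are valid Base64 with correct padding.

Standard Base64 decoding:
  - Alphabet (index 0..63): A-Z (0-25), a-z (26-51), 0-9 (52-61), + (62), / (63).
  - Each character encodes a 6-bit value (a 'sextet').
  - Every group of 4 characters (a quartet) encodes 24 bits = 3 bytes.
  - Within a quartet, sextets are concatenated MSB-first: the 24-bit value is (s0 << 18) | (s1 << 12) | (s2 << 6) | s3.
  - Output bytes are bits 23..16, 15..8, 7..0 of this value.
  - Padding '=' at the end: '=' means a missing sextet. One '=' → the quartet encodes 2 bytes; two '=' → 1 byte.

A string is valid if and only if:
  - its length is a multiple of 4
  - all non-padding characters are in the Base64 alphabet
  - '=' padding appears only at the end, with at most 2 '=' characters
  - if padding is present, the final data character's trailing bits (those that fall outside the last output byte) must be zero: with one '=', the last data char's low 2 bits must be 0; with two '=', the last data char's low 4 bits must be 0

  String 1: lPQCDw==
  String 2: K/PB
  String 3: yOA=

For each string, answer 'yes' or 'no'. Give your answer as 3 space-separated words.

Answer: yes yes yes

Derivation:
String 1: 'lPQCDw==' → valid
String 2: 'K/PB' → valid
String 3: 'yOA=' → valid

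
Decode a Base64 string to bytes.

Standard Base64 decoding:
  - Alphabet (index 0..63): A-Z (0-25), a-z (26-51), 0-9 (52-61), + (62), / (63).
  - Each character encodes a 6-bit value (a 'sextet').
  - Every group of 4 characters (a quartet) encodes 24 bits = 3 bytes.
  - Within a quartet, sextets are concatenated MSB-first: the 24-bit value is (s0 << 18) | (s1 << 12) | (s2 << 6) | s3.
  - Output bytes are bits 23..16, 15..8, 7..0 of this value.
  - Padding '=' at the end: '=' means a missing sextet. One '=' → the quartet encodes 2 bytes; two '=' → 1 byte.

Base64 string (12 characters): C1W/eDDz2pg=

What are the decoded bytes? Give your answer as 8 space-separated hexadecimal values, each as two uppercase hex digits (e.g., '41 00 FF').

After char 0 ('C'=2): chars_in_quartet=1 acc=0x2 bytes_emitted=0
After char 1 ('1'=53): chars_in_quartet=2 acc=0xB5 bytes_emitted=0
After char 2 ('W'=22): chars_in_quartet=3 acc=0x2D56 bytes_emitted=0
After char 3 ('/'=63): chars_in_quartet=4 acc=0xB55BF -> emit 0B 55 BF, reset; bytes_emitted=3
After char 4 ('e'=30): chars_in_quartet=1 acc=0x1E bytes_emitted=3
After char 5 ('D'=3): chars_in_quartet=2 acc=0x783 bytes_emitted=3
After char 6 ('D'=3): chars_in_quartet=3 acc=0x1E0C3 bytes_emitted=3
After char 7 ('z'=51): chars_in_quartet=4 acc=0x7830F3 -> emit 78 30 F3, reset; bytes_emitted=6
After char 8 ('2'=54): chars_in_quartet=1 acc=0x36 bytes_emitted=6
After char 9 ('p'=41): chars_in_quartet=2 acc=0xDA9 bytes_emitted=6
After char 10 ('g'=32): chars_in_quartet=3 acc=0x36A60 bytes_emitted=6
Padding '=': partial quartet acc=0x36A60 -> emit DA 98; bytes_emitted=8

Answer: 0B 55 BF 78 30 F3 DA 98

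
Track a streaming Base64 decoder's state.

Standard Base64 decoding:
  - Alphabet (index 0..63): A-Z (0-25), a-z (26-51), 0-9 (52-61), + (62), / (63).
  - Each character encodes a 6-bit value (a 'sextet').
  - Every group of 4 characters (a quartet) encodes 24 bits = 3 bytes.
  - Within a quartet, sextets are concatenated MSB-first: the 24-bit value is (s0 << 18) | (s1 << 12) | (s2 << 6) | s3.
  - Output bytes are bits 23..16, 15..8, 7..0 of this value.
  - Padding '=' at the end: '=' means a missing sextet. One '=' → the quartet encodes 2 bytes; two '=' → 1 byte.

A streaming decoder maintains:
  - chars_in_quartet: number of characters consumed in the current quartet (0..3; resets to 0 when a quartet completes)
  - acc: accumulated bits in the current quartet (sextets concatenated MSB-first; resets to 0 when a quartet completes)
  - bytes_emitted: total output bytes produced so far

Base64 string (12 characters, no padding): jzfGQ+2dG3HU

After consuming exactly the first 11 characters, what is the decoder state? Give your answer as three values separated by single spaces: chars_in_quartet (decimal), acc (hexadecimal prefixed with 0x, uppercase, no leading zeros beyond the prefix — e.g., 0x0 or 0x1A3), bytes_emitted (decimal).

After char 0 ('j'=35): chars_in_quartet=1 acc=0x23 bytes_emitted=0
After char 1 ('z'=51): chars_in_quartet=2 acc=0x8F3 bytes_emitted=0
After char 2 ('f'=31): chars_in_quartet=3 acc=0x23CDF bytes_emitted=0
After char 3 ('G'=6): chars_in_quartet=4 acc=0x8F37C6 -> emit 8F 37 C6, reset; bytes_emitted=3
After char 4 ('Q'=16): chars_in_quartet=1 acc=0x10 bytes_emitted=3
After char 5 ('+'=62): chars_in_quartet=2 acc=0x43E bytes_emitted=3
After char 6 ('2'=54): chars_in_quartet=3 acc=0x10FB6 bytes_emitted=3
After char 7 ('d'=29): chars_in_quartet=4 acc=0x43ED9D -> emit 43 ED 9D, reset; bytes_emitted=6
After char 8 ('G'=6): chars_in_quartet=1 acc=0x6 bytes_emitted=6
After char 9 ('3'=55): chars_in_quartet=2 acc=0x1B7 bytes_emitted=6
After char 10 ('H'=7): chars_in_quartet=3 acc=0x6DC7 bytes_emitted=6

Answer: 3 0x6DC7 6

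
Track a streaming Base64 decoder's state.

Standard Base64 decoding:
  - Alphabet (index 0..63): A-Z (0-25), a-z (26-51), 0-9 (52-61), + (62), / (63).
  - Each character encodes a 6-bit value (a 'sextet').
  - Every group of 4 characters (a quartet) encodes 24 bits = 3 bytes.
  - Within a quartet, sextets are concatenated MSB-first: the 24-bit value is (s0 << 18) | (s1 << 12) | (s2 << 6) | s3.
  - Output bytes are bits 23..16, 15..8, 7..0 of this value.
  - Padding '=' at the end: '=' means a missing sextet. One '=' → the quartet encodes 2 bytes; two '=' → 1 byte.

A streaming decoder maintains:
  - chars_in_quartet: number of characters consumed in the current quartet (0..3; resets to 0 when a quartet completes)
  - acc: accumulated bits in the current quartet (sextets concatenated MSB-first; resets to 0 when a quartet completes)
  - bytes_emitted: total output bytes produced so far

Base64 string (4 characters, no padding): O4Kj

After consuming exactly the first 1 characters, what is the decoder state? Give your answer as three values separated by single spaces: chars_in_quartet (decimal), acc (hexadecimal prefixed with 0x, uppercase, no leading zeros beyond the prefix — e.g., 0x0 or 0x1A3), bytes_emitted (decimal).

Answer: 1 0xE 0

Derivation:
After char 0 ('O'=14): chars_in_quartet=1 acc=0xE bytes_emitted=0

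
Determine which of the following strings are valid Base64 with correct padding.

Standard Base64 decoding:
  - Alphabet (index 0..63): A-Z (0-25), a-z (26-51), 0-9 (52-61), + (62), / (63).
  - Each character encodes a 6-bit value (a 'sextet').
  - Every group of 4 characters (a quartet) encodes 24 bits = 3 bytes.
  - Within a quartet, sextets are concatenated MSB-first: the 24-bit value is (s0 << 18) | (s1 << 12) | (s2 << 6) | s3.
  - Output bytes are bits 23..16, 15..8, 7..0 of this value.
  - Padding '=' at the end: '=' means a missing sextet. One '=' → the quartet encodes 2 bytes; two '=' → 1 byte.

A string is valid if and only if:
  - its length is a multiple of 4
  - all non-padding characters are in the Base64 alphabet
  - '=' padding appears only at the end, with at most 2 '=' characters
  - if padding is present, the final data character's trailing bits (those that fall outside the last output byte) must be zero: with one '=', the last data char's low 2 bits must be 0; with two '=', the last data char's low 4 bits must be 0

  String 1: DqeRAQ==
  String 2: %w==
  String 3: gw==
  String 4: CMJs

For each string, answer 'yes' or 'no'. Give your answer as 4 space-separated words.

String 1: 'DqeRAQ==' → valid
String 2: '%w==' → invalid (bad char(s): ['%'])
String 3: 'gw==' → valid
String 4: 'CMJs' → valid

Answer: yes no yes yes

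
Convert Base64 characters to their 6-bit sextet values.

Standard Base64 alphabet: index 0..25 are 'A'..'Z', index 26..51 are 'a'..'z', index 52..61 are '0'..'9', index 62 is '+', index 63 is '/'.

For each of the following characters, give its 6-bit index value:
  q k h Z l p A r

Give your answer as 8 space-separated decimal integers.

'q': a..z range, 26 + ord('q') − ord('a') = 42
'k': a..z range, 26 + ord('k') − ord('a') = 36
'h': a..z range, 26 + ord('h') − ord('a') = 33
'Z': A..Z range, ord('Z') − ord('A') = 25
'l': a..z range, 26 + ord('l') − ord('a') = 37
'p': a..z range, 26 + ord('p') − ord('a') = 41
'A': A..Z range, ord('A') − ord('A') = 0
'r': a..z range, 26 + ord('r') − ord('a') = 43

Answer: 42 36 33 25 37 41 0 43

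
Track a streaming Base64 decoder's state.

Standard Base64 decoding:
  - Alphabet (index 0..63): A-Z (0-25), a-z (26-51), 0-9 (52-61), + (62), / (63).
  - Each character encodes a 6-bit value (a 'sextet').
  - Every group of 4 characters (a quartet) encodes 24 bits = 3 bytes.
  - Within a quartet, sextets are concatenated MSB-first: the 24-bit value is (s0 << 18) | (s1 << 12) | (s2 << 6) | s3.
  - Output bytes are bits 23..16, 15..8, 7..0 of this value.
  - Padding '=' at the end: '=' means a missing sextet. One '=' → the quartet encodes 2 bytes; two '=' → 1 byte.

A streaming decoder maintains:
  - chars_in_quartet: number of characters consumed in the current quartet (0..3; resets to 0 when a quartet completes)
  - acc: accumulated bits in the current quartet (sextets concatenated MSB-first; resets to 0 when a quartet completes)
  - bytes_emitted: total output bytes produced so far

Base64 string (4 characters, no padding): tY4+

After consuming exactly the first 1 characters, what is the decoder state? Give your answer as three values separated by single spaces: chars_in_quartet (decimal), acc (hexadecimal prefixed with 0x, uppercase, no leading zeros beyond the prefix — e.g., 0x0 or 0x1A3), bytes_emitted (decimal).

Answer: 1 0x2D 0

Derivation:
After char 0 ('t'=45): chars_in_quartet=1 acc=0x2D bytes_emitted=0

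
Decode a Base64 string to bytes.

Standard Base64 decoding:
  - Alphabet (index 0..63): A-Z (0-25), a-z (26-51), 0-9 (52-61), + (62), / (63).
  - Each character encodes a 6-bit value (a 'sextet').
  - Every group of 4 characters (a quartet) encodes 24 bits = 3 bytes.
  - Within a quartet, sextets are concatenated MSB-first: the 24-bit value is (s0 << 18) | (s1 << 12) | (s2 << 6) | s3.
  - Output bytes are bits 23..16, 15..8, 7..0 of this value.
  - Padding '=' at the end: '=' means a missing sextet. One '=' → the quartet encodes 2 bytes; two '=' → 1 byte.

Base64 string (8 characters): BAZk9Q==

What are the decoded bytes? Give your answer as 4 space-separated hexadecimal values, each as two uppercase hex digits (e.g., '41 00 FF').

Answer: 04 06 64 F5

Derivation:
After char 0 ('B'=1): chars_in_quartet=1 acc=0x1 bytes_emitted=0
After char 1 ('A'=0): chars_in_quartet=2 acc=0x40 bytes_emitted=0
After char 2 ('Z'=25): chars_in_quartet=3 acc=0x1019 bytes_emitted=0
After char 3 ('k'=36): chars_in_quartet=4 acc=0x40664 -> emit 04 06 64, reset; bytes_emitted=3
After char 4 ('9'=61): chars_in_quartet=1 acc=0x3D bytes_emitted=3
After char 5 ('Q'=16): chars_in_quartet=2 acc=0xF50 bytes_emitted=3
Padding '==': partial quartet acc=0xF50 -> emit F5; bytes_emitted=4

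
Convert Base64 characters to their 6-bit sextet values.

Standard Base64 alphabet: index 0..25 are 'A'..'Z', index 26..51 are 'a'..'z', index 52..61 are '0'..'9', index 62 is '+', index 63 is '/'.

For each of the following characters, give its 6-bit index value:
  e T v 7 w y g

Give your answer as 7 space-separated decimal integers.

Answer: 30 19 47 59 48 50 32

Derivation:
'e': a..z range, 26 + ord('e') − ord('a') = 30
'T': A..Z range, ord('T') − ord('A') = 19
'v': a..z range, 26 + ord('v') − ord('a') = 47
'7': 0..9 range, 52 + ord('7') − ord('0') = 59
'w': a..z range, 26 + ord('w') − ord('a') = 48
'y': a..z range, 26 + ord('y') − ord('a') = 50
'g': a..z range, 26 + ord('g') − ord('a') = 32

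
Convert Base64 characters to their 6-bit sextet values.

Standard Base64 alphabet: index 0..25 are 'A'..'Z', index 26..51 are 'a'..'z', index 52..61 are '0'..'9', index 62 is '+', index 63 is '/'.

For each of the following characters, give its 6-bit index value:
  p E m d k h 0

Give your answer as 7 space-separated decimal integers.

'p': a..z range, 26 + ord('p') − ord('a') = 41
'E': A..Z range, ord('E') − ord('A') = 4
'm': a..z range, 26 + ord('m') − ord('a') = 38
'd': a..z range, 26 + ord('d') − ord('a') = 29
'k': a..z range, 26 + ord('k') − ord('a') = 36
'h': a..z range, 26 + ord('h') − ord('a') = 33
'0': 0..9 range, 52 + ord('0') − ord('0') = 52

Answer: 41 4 38 29 36 33 52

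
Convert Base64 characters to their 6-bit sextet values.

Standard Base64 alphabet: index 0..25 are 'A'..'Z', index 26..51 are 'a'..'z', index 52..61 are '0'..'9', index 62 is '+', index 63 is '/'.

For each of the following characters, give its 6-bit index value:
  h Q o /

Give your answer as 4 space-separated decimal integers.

'h': a..z range, 26 + ord('h') − ord('a') = 33
'Q': A..Z range, ord('Q') − ord('A') = 16
'o': a..z range, 26 + ord('o') − ord('a') = 40
'/': index 63

Answer: 33 16 40 63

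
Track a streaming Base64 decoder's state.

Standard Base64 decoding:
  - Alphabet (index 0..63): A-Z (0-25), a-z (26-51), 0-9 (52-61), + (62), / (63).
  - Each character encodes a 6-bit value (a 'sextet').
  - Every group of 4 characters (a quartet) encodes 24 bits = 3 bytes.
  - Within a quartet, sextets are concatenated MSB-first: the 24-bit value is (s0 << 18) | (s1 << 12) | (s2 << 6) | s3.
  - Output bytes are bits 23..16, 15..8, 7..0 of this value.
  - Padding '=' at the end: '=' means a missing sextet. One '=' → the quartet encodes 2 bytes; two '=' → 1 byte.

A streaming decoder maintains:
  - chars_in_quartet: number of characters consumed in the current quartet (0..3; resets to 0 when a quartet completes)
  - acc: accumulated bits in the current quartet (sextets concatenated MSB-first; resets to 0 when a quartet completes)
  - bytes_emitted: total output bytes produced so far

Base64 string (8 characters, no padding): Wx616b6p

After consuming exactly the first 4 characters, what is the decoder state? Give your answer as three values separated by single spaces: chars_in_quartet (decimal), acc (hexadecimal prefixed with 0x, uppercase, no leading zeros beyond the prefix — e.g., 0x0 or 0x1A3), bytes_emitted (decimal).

After char 0 ('W'=22): chars_in_quartet=1 acc=0x16 bytes_emitted=0
After char 1 ('x'=49): chars_in_quartet=2 acc=0x5B1 bytes_emitted=0
After char 2 ('6'=58): chars_in_quartet=3 acc=0x16C7A bytes_emitted=0
After char 3 ('1'=53): chars_in_quartet=4 acc=0x5B1EB5 -> emit 5B 1E B5, reset; bytes_emitted=3

Answer: 0 0x0 3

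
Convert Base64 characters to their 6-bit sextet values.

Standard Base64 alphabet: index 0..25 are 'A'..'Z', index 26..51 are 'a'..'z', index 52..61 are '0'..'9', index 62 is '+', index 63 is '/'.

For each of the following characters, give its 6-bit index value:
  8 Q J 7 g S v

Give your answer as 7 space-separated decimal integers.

'8': 0..9 range, 52 + ord('8') − ord('0') = 60
'Q': A..Z range, ord('Q') − ord('A') = 16
'J': A..Z range, ord('J') − ord('A') = 9
'7': 0..9 range, 52 + ord('7') − ord('0') = 59
'g': a..z range, 26 + ord('g') − ord('a') = 32
'S': A..Z range, ord('S') − ord('A') = 18
'v': a..z range, 26 + ord('v') − ord('a') = 47

Answer: 60 16 9 59 32 18 47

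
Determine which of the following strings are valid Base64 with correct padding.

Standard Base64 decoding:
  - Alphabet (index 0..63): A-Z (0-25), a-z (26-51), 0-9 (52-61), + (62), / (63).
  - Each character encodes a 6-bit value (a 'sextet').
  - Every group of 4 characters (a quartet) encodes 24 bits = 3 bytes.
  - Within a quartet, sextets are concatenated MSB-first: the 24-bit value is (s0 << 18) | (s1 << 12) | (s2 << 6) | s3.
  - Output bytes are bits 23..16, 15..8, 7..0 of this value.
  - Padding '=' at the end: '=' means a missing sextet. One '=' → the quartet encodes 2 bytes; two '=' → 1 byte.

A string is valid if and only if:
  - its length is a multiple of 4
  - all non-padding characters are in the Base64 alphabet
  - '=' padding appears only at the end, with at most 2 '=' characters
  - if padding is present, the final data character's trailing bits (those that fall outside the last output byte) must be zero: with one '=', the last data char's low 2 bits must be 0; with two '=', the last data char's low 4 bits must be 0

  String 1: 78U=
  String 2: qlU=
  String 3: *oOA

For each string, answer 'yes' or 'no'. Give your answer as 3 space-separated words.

Answer: yes yes no

Derivation:
String 1: '78U=' → valid
String 2: 'qlU=' → valid
String 3: '*oOA' → invalid (bad char(s): ['*'])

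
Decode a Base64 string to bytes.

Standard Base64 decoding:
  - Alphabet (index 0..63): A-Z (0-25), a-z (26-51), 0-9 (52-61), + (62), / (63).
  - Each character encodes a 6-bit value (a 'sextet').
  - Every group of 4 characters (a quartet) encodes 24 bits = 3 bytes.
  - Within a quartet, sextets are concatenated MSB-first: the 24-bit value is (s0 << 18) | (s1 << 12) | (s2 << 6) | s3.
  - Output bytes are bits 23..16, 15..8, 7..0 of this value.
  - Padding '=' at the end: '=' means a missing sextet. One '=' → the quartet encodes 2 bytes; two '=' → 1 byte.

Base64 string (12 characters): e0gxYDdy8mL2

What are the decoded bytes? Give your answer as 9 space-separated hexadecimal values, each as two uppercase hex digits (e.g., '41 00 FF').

After char 0 ('e'=30): chars_in_quartet=1 acc=0x1E bytes_emitted=0
After char 1 ('0'=52): chars_in_quartet=2 acc=0x7B4 bytes_emitted=0
After char 2 ('g'=32): chars_in_quartet=3 acc=0x1ED20 bytes_emitted=0
After char 3 ('x'=49): chars_in_quartet=4 acc=0x7B4831 -> emit 7B 48 31, reset; bytes_emitted=3
After char 4 ('Y'=24): chars_in_quartet=1 acc=0x18 bytes_emitted=3
After char 5 ('D'=3): chars_in_quartet=2 acc=0x603 bytes_emitted=3
After char 6 ('d'=29): chars_in_quartet=3 acc=0x180DD bytes_emitted=3
After char 7 ('y'=50): chars_in_quartet=4 acc=0x603772 -> emit 60 37 72, reset; bytes_emitted=6
After char 8 ('8'=60): chars_in_quartet=1 acc=0x3C bytes_emitted=6
After char 9 ('m'=38): chars_in_quartet=2 acc=0xF26 bytes_emitted=6
After char 10 ('L'=11): chars_in_quartet=3 acc=0x3C98B bytes_emitted=6
After char 11 ('2'=54): chars_in_quartet=4 acc=0xF262F6 -> emit F2 62 F6, reset; bytes_emitted=9

Answer: 7B 48 31 60 37 72 F2 62 F6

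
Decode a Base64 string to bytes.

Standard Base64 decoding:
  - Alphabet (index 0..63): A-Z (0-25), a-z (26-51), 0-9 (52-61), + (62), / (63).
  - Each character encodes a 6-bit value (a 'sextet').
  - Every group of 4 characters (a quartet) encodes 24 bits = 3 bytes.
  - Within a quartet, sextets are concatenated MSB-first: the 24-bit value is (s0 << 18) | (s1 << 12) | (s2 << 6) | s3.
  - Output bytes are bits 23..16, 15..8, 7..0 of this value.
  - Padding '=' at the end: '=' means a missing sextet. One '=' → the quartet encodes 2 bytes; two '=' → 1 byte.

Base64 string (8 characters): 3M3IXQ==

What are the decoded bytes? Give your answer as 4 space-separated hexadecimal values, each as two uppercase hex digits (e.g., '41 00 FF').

After char 0 ('3'=55): chars_in_quartet=1 acc=0x37 bytes_emitted=0
After char 1 ('M'=12): chars_in_quartet=2 acc=0xDCC bytes_emitted=0
After char 2 ('3'=55): chars_in_quartet=3 acc=0x37337 bytes_emitted=0
After char 3 ('I'=8): chars_in_quartet=4 acc=0xDCCDC8 -> emit DC CD C8, reset; bytes_emitted=3
After char 4 ('X'=23): chars_in_quartet=1 acc=0x17 bytes_emitted=3
After char 5 ('Q'=16): chars_in_quartet=2 acc=0x5D0 bytes_emitted=3
Padding '==': partial quartet acc=0x5D0 -> emit 5D; bytes_emitted=4

Answer: DC CD C8 5D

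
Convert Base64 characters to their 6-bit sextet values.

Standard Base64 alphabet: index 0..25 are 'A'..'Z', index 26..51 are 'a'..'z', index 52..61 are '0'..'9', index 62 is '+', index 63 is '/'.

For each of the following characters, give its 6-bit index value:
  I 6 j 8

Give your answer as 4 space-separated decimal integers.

'I': A..Z range, ord('I') − ord('A') = 8
'6': 0..9 range, 52 + ord('6') − ord('0') = 58
'j': a..z range, 26 + ord('j') − ord('a') = 35
'8': 0..9 range, 52 + ord('8') − ord('0') = 60

Answer: 8 58 35 60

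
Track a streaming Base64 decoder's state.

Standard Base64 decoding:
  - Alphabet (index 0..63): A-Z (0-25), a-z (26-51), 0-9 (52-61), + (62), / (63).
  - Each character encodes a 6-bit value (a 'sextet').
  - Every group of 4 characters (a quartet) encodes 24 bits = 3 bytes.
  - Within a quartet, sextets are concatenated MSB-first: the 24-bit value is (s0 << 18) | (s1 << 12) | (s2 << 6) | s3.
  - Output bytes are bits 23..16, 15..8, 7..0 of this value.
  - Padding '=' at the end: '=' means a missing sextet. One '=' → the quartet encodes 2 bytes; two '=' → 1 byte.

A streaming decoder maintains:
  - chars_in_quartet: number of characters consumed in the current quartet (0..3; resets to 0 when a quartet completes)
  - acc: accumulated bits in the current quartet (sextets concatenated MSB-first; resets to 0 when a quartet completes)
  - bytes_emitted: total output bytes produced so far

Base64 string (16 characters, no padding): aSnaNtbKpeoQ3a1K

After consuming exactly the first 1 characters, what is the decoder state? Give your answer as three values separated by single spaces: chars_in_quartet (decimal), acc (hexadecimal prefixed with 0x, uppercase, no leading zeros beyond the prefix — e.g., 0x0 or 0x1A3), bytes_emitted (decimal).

After char 0 ('a'=26): chars_in_quartet=1 acc=0x1A bytes_emitted=0

Answer: 1 0x1A 0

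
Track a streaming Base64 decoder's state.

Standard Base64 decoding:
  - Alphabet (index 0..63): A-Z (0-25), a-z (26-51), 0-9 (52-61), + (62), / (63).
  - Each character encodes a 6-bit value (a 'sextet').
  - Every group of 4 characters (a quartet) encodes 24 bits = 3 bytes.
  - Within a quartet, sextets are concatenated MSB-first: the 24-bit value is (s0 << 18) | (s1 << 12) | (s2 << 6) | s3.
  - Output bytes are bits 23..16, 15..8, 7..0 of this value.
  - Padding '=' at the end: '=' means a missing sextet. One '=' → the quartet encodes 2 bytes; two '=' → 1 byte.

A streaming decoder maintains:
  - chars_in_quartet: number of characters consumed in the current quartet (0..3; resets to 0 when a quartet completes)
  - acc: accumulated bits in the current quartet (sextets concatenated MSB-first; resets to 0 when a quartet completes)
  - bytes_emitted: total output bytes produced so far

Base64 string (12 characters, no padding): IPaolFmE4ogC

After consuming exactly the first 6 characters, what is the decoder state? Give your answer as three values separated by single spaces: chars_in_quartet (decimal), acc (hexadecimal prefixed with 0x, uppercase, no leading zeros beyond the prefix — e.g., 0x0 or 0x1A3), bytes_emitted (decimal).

After char 0 ('I'=8): chars_in_quartet=1 acc=0x8 bytes_emitted=0
After char 1 ('P'=15): chars_in_quartet=2 acc=0x20F bytes_emitted=0
After char 2 ('a'=26): chars_in_quartet=3 acc=0x83DA bytes_emitted=0
After char 3 ('o'=40): chars_in_quartet=4 acc=0x20F6A8 -> emit 20 F6 A8, reset; bytes_emitted=3
After char 4 ('l'=37): chars_in_quartet=1 acc=0x25 bytes_emitted=3
After char 5 ('F'=5): chars_in_quartet=2 acc=0x945 bytes_emitted=3

Answer: 2 0x945 3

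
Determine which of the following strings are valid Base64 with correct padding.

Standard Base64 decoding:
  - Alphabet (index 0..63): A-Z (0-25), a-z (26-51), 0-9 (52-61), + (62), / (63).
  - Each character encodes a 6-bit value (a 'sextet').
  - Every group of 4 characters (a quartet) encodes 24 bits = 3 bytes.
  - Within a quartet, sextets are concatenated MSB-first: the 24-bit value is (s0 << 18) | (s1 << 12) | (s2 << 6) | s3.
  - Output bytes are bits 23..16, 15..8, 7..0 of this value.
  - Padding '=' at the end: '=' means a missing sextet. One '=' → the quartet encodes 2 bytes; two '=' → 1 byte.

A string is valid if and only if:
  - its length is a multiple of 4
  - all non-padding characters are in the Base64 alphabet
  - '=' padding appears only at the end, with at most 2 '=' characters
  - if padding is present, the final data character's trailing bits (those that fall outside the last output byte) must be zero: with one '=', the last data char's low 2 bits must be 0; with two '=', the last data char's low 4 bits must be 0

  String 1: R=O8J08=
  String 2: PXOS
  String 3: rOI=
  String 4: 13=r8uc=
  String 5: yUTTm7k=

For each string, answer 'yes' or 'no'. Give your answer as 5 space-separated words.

String 1: 'R=O8J08=' → invalid (bad char(s): ['=']; '=' in middle)
String 2: 'PXOS' → valid
String 3: 'rOI=' → valid
String 4: '13=r8uc=' → invalid (bad char(s): ['=']; '=' in middle)
String 5: 'yUTTm7k=' → valid

Answer: no yes yes no yes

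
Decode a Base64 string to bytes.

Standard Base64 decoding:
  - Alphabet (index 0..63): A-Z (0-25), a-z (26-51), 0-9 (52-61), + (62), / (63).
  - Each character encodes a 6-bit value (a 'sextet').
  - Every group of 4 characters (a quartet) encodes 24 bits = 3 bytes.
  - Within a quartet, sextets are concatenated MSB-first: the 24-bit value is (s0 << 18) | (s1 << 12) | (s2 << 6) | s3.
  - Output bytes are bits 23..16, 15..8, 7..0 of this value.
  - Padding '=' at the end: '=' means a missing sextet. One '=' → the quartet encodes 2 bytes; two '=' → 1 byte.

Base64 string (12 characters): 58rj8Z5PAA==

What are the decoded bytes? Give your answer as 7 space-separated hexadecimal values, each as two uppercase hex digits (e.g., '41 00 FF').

Answer: E7 CA E3 F1 9E 4F 00

Derivation:
After char 0 ('5'=57): chars_in_quartet=1 acc=0x39 bytes_emitted=0
After char 1 ('8'=60): chars_in_quartet=2 acc=0xE7C bytes_emitted=0
After char 2 ('r'=43): chars_in_quartet=3 acc=0x39F2B bytes_emitted=0
After char 3 ('j'=35): chars_in_quartet=4 acc=0xE7CAE3 -> emit E7 CA E3, reset; bytes_emitted=3
After char 4 ('8'=60): chars_in_quartet=1 acc=0x3C bytes_emitted=3
After char 5 ('Z'=25): chars_in_quartet=2 acc=0xF19 bytes_emitted=3
After char 6 ('5'=57): chars_in_quartet=3 acc=0x3C679 bytes_emitted=3
After char 7 ('P'=15): chars_in_quartet=4 acc=0xF19E4F -> emit F1 9E 4F, reset; bytes_emitted=6
After char 8 ('A'=0): chars_in_quartet=1 acc=0x0 bytes_emitted=6
After char 9 ('A'=0): chars_in_quartet=2 acc=0x0 bytes_emitted=6
Padding '==': partial quartet acc=0x0 -> emit 00; bytes_emitted=7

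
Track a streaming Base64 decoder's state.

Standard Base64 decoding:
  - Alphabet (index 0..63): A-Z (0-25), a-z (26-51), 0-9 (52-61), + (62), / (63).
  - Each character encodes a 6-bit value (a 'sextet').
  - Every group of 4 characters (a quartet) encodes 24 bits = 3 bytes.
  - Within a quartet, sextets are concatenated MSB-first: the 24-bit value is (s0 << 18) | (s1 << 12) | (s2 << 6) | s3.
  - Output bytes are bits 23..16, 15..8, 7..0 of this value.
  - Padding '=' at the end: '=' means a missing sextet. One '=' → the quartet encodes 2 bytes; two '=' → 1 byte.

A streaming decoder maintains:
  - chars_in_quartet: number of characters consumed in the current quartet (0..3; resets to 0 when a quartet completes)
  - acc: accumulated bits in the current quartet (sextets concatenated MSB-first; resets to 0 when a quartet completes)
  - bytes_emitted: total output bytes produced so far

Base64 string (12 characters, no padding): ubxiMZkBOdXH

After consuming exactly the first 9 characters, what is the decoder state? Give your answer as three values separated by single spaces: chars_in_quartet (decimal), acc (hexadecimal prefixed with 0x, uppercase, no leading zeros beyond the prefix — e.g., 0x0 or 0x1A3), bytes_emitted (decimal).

Answer: 1 0xE 6

Derivation:
After char 0 ('u'=46): chars_in_quartet=1 acc=0x2E bytes_emitted=0
After char 1 ('b'=27): chars_in_quartet=2 acc=0xB9B bytes_emitted=0
After char 2 ('x'=49): chars_in_quartet=3 acc=0x2E6F1 bytes_emitted=0
After char 3 ('i'=34): chars_in_quartet=4 acc=0xB9BC62 -> emit B9 BC 62, reset; bytes_emitted=3
After char 4 ('M'=12): chars_in_quartet=1 acc=0xC bytes_emitted=3
After char 5 ('Z'=25): chars_in_quartet=2 acc=0x319 bytes_emitted=3
After char 6 ('k'=36): chars_in_quartet=3 acc=0xC664 bytes_emitted=3
After char 7 ('B'=1): chars_in_quartet=4 acc=0x319901 -> emit 31 99 01, reset; bytes_emitted=6
After char 8 ('O'=14): chars_in_quartet=1 acc=0xE bytes_emitted=6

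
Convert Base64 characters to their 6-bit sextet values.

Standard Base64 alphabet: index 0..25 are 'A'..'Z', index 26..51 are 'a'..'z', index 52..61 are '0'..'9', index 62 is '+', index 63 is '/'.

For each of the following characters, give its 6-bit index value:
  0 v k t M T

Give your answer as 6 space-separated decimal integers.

Answer: 52 47 36 45 12 19

Derivation:
'0': 0..9 range, 52 + ord('0') − ord('0') = 52
'v': a..z range, 26 + ord('v') − ord('a') = 47
'k': a..z range, 26 + ord('k') − ord('a') = 36
't': a..z range, 26 + ord('t') − ord('a') = 45
'M': A..Z range, ord('M') − ord('A') = 12
'T': A..Z range, ord('T') − ord('A') = 19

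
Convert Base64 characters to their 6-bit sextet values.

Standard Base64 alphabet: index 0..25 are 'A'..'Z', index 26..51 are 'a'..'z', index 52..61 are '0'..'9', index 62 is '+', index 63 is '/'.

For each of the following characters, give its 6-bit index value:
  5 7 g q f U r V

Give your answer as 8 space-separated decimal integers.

Answer: 57 59 32 42 31 20 43 21

Derivation:
'5': 0..9 range, 52 + ord('5') − ord('0') = 57
'7': 0..9 range, 52 + ord('7') − ord('0') = 59
'g': a..z range, 26 + ord('g') − ord('a') = 32
'q': a..z range, 26 + ord('q') − ord('a') = 42
'f': a..z range, 26 + ord('f') − ord('a') = 31
'U': A..Z range, ord('U') − ord('A') = 20
'r': a..z range, 26 + ord('r') − ord('a') = 43
'V': A..Z range, ord('V') − ord('A') = 21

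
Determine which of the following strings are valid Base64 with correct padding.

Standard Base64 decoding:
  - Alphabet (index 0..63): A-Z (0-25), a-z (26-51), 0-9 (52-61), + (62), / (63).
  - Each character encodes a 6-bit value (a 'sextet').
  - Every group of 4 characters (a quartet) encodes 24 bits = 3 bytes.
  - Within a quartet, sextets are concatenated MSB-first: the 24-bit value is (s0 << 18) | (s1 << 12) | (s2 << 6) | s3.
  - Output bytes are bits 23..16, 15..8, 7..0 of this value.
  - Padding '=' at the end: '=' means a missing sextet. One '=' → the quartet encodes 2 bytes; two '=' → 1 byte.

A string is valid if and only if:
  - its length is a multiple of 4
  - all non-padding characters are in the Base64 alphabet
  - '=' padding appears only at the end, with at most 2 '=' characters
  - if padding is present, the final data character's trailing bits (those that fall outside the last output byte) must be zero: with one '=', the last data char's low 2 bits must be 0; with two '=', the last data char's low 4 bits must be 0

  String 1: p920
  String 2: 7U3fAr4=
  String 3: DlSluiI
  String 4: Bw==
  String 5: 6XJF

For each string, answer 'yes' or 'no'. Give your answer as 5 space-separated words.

Answer: yes yes no yes yes

Derivation:
String 1: 'p920' → valid
String 2: '7U3fAr4=' → valid
String 3: 'DlSluiI' → invalid (len=7 not mult of 4)
String 4: 'Bw==' → valid
String 5: '6XJF' → valid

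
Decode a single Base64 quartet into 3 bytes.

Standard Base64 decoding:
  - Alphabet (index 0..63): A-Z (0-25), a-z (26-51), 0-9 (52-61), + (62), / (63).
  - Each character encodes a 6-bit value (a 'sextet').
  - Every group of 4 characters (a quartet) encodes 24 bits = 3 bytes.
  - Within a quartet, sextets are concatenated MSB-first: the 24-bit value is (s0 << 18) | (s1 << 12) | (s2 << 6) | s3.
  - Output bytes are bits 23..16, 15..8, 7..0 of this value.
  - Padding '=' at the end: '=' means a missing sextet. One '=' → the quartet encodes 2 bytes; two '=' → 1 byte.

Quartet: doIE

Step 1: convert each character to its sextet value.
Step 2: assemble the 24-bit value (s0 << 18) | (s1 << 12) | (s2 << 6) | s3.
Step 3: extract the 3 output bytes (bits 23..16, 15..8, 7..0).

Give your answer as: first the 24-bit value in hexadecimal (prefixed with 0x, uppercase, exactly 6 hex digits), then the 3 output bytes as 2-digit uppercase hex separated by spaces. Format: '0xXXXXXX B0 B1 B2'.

Answer: 0x768204 76 82 04

Derivation:
Sextets: d=29, o=40, I=8, E=4
24-bit: (29<<18) | (40<<12) | (8<<6) | 4
      = 0x740000 | 0x028000 | 0x000200 | 0x000004
      = 0x768204
Bytes: (v>>16)&0xFF=76, (v>>8)&0xFF=82, v&0xFF=04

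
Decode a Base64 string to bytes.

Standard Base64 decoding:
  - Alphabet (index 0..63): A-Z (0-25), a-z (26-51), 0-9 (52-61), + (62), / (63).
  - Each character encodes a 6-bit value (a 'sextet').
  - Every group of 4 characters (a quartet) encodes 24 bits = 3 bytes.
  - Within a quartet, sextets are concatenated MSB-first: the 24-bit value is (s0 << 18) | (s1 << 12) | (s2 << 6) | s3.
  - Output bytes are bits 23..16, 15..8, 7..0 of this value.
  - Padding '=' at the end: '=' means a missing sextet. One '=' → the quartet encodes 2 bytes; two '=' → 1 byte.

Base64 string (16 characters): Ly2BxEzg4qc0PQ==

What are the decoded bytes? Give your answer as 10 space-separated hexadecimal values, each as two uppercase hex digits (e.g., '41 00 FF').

Answer: 2F 2D 81 C4 4C E0 E2 A7 34 3D

Derivation:
After char 0 ('L'=11): chars_in_quartet=1 acc=0xB bytes_emitted=0
After char 1 ('y'=50): chars_in_quartet=2 acc=0x2F2 bytes_emitted=0
After char 2 ('2'=54): chars_in_quartet=3 acc=0xBCB6 bytes_emitted=0
After char 3 ('B'=1): chars_in_quartet=4 acc=0x2F2D81 -> emit 2F 2D 81, reset; bytes_emitted=3
After char 4 ('x'=49): chars_in_quartet=1 acc=0x31 bytes_emitted=3
After char 5 ('E'=4): chars_in_quartet=2 acc=0xC44 bytes_emitted=3
After char 6 ('z'=51): chars_in_quartet=3 acc=0x31133 bytes_emitted=3
After char 7 ('g'=32): chars_in_quartet=4 acc=0xC44CE0 -> emit C4 4C E0, reset; bytes_emitted=6
After char 8 ('4'=56): chars_in_quartet=1 acc=0x38 bytes_emitted=6
After char 9 ('q'=42): chars_in_quartet=2 acc=0xE2A bytes_emitted=6
After char 10 ('c'=28): chars_in_quartet=3 acc=0x38A9C bytes_emitted=6
After char 11 ('0'=52): chars_in_quartet=4 acc=0xE2A734 -> emit E2 A7 34, reset; bytes_emitted=9
After char 12 ('P'=15): chars_in_quartet=1 acc=0xF bytes_emitted=9
After char 13 ('Q'=16): chars_in_quartet=2 acc=0x3D0 bytes_emitted=9
Padding '==': partial quartet acc=0x3D0 -> emit 3D; bytes_emitted=10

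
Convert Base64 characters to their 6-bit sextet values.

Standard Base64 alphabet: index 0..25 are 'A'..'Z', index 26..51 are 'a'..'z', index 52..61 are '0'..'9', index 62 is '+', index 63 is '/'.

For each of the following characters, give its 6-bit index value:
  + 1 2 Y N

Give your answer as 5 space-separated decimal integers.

'+': index 62
'1': 0..9 range, 52 + ord('1') − ord('0') = 53
'2': 0..9 range, 52 + ord('2') − ord('0') = 54
'Y': A..Z range, ord('Y') − ord('A') = 24
'N': A..Z range, ord('N') − ord('A') = 13

Answer: 62 53 54 24 13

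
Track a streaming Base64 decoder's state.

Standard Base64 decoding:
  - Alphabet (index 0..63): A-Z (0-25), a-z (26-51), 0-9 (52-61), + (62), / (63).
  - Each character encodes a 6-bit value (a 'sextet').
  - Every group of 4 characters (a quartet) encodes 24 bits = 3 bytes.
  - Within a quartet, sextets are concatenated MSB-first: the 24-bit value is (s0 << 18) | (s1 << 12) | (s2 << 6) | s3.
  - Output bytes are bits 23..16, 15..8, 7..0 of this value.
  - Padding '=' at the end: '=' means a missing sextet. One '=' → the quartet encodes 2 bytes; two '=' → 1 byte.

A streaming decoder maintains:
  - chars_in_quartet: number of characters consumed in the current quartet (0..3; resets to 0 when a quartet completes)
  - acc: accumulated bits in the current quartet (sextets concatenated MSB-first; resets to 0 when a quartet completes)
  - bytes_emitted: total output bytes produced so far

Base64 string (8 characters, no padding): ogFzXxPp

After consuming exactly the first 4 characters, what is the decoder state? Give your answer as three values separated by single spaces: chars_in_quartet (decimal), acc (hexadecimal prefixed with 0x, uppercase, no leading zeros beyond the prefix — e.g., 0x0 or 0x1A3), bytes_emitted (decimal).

After char 0 ('o'=40): chars_in_quartet=1 acc=0x28 bytes_emitted=0
After char 1 ('g'=32): chars_in_quartet=2 acc=0xA20 bytes_emitted=0
After char 2 ('F'=5): chars_in_quartet=3 acc=0x28805 bytes_emitted=0
After char 3 ('z'=51): chars_in_quartet=4 acc=0xA20173 -> emit A2 01 73, reset; bytes_emitted=3

Answer: 0 0x0 3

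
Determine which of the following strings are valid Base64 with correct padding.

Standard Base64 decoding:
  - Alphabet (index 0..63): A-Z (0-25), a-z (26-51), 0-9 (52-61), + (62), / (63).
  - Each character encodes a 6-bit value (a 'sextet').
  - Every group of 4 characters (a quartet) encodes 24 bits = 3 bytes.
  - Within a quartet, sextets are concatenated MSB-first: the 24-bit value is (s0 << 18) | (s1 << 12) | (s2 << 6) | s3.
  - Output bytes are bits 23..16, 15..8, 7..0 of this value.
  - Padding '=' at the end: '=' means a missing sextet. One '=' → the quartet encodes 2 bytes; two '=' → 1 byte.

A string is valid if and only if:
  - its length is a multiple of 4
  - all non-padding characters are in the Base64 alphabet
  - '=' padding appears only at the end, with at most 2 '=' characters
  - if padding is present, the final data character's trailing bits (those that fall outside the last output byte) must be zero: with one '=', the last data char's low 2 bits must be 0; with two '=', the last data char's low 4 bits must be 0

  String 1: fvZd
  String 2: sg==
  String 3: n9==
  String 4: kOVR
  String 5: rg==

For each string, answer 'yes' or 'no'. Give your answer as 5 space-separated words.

Answer: yes yes no yes yes

Derivation:
String 1: 'fvZd' → valid
String 2: 'sg==' → valid
String 3: 'n9==' → invalid (bad trailing bits)
String 4: 'kOVR' → valid
String 5: 'rg==' → valid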